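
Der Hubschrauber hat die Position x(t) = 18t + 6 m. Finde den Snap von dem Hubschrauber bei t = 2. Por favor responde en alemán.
Ausgehend von der Position x(t) = 18·t + 6, nehmen wir 4 Ableitungen. Mit d/dt von x(t) finden wir v(t) = 18. Mit d/dt von v(t) finden wir a(t) = 0. Die Ableitung von der Beschleunigung ergibt den Ruck: j(t) = 0. Die Ableitung von dem Ruck ergibt den Snap: s(t) = 0. Mit s(t) = 0 und Einsetzen von t = 2, finden wir s = 0.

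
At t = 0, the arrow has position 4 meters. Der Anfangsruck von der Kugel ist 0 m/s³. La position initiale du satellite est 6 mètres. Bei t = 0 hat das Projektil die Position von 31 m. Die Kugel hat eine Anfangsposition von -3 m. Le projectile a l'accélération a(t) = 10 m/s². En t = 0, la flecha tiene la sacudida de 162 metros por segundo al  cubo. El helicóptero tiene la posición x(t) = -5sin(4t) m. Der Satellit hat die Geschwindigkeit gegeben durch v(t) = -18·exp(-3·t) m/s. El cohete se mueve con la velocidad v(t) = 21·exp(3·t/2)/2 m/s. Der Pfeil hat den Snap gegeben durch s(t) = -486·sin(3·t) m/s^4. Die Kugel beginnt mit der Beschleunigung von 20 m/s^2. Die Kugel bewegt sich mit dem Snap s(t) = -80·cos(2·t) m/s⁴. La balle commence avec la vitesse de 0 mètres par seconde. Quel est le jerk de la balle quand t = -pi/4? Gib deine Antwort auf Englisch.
We must find the integral of our snap equation s(t) = -80·cos(2·t) 1 time. The integral of snap, with j(0) = 0, gives jerk: j(t) = -40·sin(2·t). We have jerk j(t) = -40·sin(2·t). Substituting t = -pi/4: j(-pi/4) = 40.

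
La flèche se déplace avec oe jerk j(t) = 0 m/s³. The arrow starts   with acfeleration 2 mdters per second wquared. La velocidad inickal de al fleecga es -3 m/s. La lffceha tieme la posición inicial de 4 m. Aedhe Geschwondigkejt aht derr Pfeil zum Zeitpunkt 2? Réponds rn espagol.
Debemos encontrar la antiderivada de nuestra ecuación de la sacudida j(t) = 0 2 veces. La integral de la sacudida es la aceleración. Usando a(0) = 2, obtenemos a(t) = 2. La antiderivada de la aceleración, con v(0) = -3, da la velocidad: v(t) = 2·t - 3. Tenemos la velocidad v(t) = 2·t - 3. Sustituyendo t = 2: v(2) = 1.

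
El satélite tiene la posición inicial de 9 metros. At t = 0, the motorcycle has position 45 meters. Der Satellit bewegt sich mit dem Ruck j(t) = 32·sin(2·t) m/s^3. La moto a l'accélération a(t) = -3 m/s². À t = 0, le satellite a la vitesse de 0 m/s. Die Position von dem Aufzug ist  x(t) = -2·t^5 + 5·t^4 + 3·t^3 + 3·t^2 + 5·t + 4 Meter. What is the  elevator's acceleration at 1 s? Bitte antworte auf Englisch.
We must differentiate our position equation x(t) = -2·t^5 + 5·t^4 + 3·t^3 + 3·t^2 + 5·t + 4 2 times. The derivative of position gives velocity: v(t) = -10·t^4 + 20·t^3 + 9·t^2 + 6·t + 5. The derivative of velocity gives acceleration: a(t) = -40·t^3 + 60·t^2 + 18·t + 6. From the given acceleration equation a(t) = -40·t^3 + 60·t^2 + 18·t + 6, we substitute t = 1 to get a = 44.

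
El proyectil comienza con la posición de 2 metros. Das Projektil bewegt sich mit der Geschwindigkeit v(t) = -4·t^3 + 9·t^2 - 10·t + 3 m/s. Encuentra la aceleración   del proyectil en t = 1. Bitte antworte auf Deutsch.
Ausgehend von der Geschwindigkeit v(t) = -4·t^3 + 9·t^2 - 10·t + 3, nehmen wir 1 Ableitung. Mit d/dt von v(t) finden wir a(t) = -12·t^2 + 18·t - 10. Wir haben die Beschleunigung a(t) = -12·t^2 + 18·t - 10. Durch Einsetzen von t = 1: a(1) = -4.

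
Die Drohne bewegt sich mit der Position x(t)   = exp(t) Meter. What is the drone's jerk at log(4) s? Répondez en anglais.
Starting from position x(t) = exp(t), we take 3 derivatives. Differentiating position, we get velocity: v(t) = exp(t). Taking d/dt of v(t), we find a(t) = exp(t). Taking d/dt of a(t), we find j(t) = exp(t). We have jerk j(t) = exp(t). Substituting t = log(4): j(log(4)) = 4.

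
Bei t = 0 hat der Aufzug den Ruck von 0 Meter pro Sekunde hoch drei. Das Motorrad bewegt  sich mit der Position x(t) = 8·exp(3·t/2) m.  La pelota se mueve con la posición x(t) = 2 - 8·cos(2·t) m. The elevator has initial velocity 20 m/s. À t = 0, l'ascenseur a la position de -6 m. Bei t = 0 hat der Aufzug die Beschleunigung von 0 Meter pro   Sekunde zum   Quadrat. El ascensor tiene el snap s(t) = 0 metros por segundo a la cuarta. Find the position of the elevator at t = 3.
We need to integrate our snap equation s(t) = 0 4 times. Finding the antiderivative of s(t) and using j(0) = 0: j(t) = 0. Integrating jerk and using the initial condition a(0) = 0, we get a(t) = 0. The integral of acceleration, with v(0) = 20, gives velocity: v(t) = 20. The integral of velocity, with x(0) = -6, gives position: x(t) = 20·t - 6. From the given position equation x(t) = 20·t - 6, we substitute t = 3 to get x = 54.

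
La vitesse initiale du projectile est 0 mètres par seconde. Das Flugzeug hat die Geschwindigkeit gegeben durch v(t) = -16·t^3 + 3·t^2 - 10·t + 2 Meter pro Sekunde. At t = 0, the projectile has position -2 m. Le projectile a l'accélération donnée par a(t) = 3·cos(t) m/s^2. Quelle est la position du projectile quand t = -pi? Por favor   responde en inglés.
We need to integrate our acceleration equation a(t) = 3·cos(t) 2 times. The integral of acceleration, with v(0) = 0, gives velocity: v(t) = 3·sin(t). The antiderivative of velocity, with x(0) = -2, gives position: x(t) = 1 - 3·cos(t). From the given position equation x(t) = 1 - 3·cos(t), we substitute t = -pi to get x = 4.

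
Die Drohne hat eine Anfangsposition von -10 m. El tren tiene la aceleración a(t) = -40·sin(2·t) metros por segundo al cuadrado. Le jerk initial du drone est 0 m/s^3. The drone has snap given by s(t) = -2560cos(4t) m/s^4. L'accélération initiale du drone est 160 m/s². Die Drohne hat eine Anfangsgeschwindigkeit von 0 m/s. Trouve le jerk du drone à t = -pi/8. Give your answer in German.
Wir müssen die Stammfunktion unserer Gleichung für den Snap s(t) = -2560·cos(4·t) 1-mal finden. Mit ∫s(t)dt und Anwendung von j(0) = 0, finden wir j(t) = -640·sin(4·t). Aus der Gleichung für den Ruck j(t) = -640·sin(4·t), setzen wir t = -pi/8 ein und erhalten j = 640.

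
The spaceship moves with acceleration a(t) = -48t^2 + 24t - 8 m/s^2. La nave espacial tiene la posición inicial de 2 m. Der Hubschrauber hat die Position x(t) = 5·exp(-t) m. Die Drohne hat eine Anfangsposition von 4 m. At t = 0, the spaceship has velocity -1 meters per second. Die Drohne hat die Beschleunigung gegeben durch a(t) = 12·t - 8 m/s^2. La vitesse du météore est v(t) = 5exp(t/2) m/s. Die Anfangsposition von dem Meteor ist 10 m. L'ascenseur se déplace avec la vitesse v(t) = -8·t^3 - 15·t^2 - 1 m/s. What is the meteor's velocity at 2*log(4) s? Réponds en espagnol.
Usando v(t) = 5·exp(t/2) y sustituyendo t = 2*log(4), encontramos v = 20.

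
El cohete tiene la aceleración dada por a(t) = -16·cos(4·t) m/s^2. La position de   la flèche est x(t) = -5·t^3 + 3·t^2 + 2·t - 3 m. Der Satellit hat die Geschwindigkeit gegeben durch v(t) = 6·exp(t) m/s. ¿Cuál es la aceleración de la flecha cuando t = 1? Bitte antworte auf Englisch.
We must differentiate our position equation x(t) = -5·t^3 + 3·t^2 + 2·t - 3 2 times. Differentiating position, we get velocity: v(t) = -15·t^2 + 6·t + 2. The derivative of velocity gives acceleration: a(t) = 6 - 30·t. We have acceleration a(t) = 6 - 30·t. Substituting t = 1: a(1) = -24.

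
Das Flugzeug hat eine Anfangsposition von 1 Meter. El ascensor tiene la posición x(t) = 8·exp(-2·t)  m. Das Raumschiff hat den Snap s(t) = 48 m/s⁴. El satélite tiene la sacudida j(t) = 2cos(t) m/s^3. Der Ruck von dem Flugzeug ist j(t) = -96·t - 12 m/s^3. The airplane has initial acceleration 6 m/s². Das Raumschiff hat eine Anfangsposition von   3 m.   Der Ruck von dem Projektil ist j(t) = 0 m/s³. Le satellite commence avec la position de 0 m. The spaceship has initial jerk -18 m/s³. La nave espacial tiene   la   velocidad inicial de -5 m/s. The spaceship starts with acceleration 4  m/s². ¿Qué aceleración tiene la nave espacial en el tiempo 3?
Debemos encontrar la antiderivada de nuestra ecuación del snap s(t) = 48 2 veces. Tomando ∫s(t)dt y aplicando j(0) = -18, encontramos j(t) = 48·t - 18. La integral de la sacudida es la aceleración. Usando a(0) = 4, obtenemos a(t) = 24·t^2 - 18·t + 4. De la ecuación de la aceleración a(t) = 24·t^2 - 18·t + 4, sustituimos t = 3 para obtener a = 166.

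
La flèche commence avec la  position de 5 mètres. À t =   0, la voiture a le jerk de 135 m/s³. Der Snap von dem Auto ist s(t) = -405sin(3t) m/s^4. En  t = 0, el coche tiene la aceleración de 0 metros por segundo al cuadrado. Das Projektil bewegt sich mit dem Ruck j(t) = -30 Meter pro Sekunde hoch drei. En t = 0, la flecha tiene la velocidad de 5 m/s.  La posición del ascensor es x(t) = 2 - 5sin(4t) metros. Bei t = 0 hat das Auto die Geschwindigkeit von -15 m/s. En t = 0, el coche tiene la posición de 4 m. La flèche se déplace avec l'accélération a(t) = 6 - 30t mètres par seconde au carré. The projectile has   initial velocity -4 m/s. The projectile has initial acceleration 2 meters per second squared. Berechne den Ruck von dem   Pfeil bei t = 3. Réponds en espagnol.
Para resolver esto, necesitamos tomar 1 derivada de nuestra ecuación de la aceleración a(t) = 6 - 30·t. Tomando d/dt de a(t), encontramos j(t) = -30. De la ecuación de la sacudida j(t) = -30, sustituimos t = 3 para obtener j = -30.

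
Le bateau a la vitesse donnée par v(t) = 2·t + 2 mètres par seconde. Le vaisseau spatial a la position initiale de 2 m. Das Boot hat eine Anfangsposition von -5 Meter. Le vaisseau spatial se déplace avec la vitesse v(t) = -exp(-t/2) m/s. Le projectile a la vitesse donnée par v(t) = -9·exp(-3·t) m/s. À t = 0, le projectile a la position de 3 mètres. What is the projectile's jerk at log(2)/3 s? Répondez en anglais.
Starting from velocity v(t) = -9·exp(-3·t), we take 2 derivatives. Taking d/dt of v(t), we find a(t) = 27·exp(-3·t). Taking d/dt of a(t), we find j(t) = -81·exp(-3·t). From the given jerk equation j(t) = -81·exp(-3·t), we substitute t = log(2)/3 to get j = -81/2.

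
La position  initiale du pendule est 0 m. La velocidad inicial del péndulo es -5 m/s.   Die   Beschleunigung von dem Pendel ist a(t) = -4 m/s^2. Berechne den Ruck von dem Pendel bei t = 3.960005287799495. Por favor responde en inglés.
To solve this, we need to take 1 derivative of our acceleration equation a(t) = -4. Differentiating acceleration, we get jerk: j(t) = 0. We have jerk j(t) = 0. Substituting t = 3.960005287799495: j(3.960005287799495) = 0.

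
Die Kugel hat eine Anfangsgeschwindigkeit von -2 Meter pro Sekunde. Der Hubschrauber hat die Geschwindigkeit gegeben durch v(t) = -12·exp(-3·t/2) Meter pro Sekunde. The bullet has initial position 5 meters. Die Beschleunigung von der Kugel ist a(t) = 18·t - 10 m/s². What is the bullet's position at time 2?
We need to integrate our acceleration equation a(t) = 18·t - 10 2 times. The integral of acceleration, with v(0) = -2, gives velocity: v(t) = 9·t^2 - 10·t - 2. The antiderivative of velocity, with x(0) = 5, gives position: x(t) = 3·t^3 - 5·t^2 - 2·t + 5. We have position x(t) = 3·t^3 - 5·t^2 - 2·t + 5. Substituting t = 2: x(2) = 5.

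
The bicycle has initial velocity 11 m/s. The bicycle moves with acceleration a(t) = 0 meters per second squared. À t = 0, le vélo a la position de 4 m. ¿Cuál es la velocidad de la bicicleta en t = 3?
Debemos encontrar la antiderivada de nuestra ecuación de la aceleración a(t) = 0 1 vez. La antiderivada de la aceleración es la velocidad. Usando v(0) = 11, obtenemos v(t) = 11. Usando v(t) = 11 y sustituyendo t = 3, encontramos v = 11.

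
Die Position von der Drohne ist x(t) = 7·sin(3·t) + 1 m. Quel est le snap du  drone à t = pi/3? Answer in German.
Ausgehend von der Position x(t) = 7·sin(3·t) + 1, nehmen wir 4 Ableitungen. Durch Ableiten von der Position erhalten wir die Geschwindigkeit: v(t) = 21·cos(3·t). Die Ableitung von der Geschwindigkeit ergibt die Beschleunigung: a(t) = -63·sin(3·t). Durch Ableiten von der Beschleunigung erhalten wir den Ruck: j(t) = -189·cos(3·t). Mit d/dt von j(t) finden wir s(t) = 567·sin(3·t). Wir haben den Snap s(t) = 567·sin(3·t). Durch Einsetzen von t = pi/3: s(pi/3) = 0.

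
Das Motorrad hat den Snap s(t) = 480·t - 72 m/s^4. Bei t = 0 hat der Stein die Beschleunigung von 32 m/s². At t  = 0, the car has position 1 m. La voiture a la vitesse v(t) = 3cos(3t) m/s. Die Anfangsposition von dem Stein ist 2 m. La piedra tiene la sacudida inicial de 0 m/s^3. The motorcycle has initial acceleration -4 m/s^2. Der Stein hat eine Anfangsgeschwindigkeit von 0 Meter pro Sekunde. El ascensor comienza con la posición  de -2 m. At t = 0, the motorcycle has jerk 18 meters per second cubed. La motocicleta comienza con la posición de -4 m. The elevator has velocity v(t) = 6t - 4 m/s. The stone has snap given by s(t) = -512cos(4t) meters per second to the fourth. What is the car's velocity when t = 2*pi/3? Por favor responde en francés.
En utilisant v(t) = 3·cos(3·t) et en substituant t = 2*pi/3, nous trouvons v = 3.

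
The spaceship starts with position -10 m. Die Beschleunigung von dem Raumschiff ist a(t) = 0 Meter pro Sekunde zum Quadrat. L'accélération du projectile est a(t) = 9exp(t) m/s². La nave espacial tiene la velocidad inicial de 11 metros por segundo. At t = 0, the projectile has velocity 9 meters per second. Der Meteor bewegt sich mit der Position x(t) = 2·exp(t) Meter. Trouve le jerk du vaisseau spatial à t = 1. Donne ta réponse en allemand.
Wir müssen unsere Gleichung für die Beschleunigung a(t) = 0 1-mal ableiten. Die Ableitung von der Beschleunigung ergibt den Ruck: j(t) = 0. Mit j(t) = 0 und Einsetzen von t = 1, finden wir j = 0.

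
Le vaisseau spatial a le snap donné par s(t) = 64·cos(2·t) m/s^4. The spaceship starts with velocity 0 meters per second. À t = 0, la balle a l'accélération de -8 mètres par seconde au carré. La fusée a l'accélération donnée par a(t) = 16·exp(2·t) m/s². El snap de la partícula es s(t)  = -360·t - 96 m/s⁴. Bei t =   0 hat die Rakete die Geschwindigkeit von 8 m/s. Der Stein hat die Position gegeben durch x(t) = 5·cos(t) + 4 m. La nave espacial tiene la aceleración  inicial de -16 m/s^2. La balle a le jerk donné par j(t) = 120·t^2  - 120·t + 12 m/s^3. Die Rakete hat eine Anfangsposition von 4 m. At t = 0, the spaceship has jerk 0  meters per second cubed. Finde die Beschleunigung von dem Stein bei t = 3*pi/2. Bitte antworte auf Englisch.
Starting from position x(t) = 5·cos(t) + 4, we take 2 derivatives. Differentiating position, we get velocity: v(t) = -5·sin(t). Taking d/dt of v(t), we find a(t) = -5·cos(t). From the given acceleration equation a(t) = -5·cos(t), we substitute t = 3*pi/2 to get a = 0.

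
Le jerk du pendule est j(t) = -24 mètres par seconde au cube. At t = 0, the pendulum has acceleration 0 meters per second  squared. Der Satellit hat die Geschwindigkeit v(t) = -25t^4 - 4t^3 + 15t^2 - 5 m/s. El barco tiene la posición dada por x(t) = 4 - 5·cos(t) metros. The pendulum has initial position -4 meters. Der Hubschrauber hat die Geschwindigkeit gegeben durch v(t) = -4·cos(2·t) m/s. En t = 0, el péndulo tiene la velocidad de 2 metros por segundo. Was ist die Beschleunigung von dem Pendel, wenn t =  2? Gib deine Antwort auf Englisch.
We need to integrate our jerk equation j(t) = -24 1 time. The integral of jerk, with a(0) = 0, gives acceleration: a(t) = -24·t. We have acceleration a(t) = -24·t. Substituting t = 2: a(2) = -48.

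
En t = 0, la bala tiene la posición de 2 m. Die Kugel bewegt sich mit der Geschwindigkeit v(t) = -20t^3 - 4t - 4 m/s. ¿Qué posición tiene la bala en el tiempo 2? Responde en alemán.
Um dies zu lösen, müssen wir 1 Integral unserer Gleichung für die Geschwindigkeit v(t) = -20·t^3 - 4·t - 4 finden. Mit ∫v(t)dt und Anwendung von x(0) = 2, finden wir x(t) = -5·t^4 - 2·t^2 - 4·t + 2. Mit x(t) = -5·t^4 - 2·t^2 - 4·t + 2 und Einsetzen von t = 2, finden wir x = -94.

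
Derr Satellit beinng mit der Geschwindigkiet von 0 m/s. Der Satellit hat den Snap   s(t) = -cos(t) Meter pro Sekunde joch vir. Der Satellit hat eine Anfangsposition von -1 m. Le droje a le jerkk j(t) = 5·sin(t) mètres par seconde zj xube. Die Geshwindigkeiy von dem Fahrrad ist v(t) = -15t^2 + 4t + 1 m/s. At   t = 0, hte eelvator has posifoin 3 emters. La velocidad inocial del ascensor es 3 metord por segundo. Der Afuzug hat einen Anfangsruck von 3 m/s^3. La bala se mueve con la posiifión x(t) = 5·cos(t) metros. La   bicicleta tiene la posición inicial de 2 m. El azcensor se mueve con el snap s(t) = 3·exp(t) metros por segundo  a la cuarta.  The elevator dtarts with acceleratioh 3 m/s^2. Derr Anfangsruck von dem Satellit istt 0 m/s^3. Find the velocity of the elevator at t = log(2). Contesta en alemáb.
Wir müssen die Stammfunktion unserer Gleichung für den Snap s(t) = 3·exp(t) 3-mal finden. Durch Integration von dem Snap und Verwendung der Anfangsbedingung j(0) = 3, erhalten wir j(t) = 3·exp(t). Das Integral von dem Ruck, mit a(0) = 3, ergibt die Beschleunigung: a(t) = 3·exp(t). Durch Integration von der Beschleunigung und Verwendung der Anfangsbedingung v(0) = 3, erhalten wir v(t) = 3·exp(t). Mit v(t) = 3·exp(t) und Einsetzen von t = log(2), finden wir v = 6.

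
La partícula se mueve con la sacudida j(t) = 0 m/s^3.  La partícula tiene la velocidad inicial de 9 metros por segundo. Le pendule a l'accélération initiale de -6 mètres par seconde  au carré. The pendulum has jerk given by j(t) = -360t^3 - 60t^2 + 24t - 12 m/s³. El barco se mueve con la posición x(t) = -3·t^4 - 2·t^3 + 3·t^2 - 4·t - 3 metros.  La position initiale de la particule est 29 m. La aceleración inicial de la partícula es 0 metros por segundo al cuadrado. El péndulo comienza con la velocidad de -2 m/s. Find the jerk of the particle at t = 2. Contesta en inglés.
From the given jerk equation j(t) = 0, we substitute t = 2 to get j = 0.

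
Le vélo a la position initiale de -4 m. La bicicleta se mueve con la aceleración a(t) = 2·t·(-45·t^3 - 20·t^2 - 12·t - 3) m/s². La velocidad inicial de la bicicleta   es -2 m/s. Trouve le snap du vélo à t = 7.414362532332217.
Nous devons dériver notre équation de l'accélération a(t) = 2·t·(-45·t^3 - 20·t^2 - 12·t - 3) 2 fois. En prenant d/dt de a(t), nous trouvons j(t) = -90·t^3 - 40·t^2 + 2·t·(-135·t^2 - 40·t - 12) - 24·t - 6. En dérivant le jerk, nous obtenons le snap: s(t) = -540·t^2 + 2·t·(-270·t - 40) - 160·t - 48. Nous avons le snap s(t) = -540·t^2 + 2·t·(-270·t - 40) - 160·t - 48. En substituant t = 7.414362532332217: s(7.414362532332217) = -61198.0405094797.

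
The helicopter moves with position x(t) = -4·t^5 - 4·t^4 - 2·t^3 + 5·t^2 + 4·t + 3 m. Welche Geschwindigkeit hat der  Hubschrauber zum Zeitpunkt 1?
Um dies zu lösen, müssen wir 1 Ableitung unserer Gleichung für die Position x(t) = -4·t^5 - 4·t^4 - 2·t^3 + 5·t^2 + 4·t + 3 nehmen. Die Ableitung von der Position ergibt die Geschwindigkeit: v(t) = -20·t^4 - 16·t^3 - 6·t^2 + 10·t + 4. Aus der Gleichung für die Geschwindigkeit v(t) = -20·t^4 - 16·t^3 - 6·t^2 + 10·t + 4, setzen wir t = 1 ein und erhalten v = -28.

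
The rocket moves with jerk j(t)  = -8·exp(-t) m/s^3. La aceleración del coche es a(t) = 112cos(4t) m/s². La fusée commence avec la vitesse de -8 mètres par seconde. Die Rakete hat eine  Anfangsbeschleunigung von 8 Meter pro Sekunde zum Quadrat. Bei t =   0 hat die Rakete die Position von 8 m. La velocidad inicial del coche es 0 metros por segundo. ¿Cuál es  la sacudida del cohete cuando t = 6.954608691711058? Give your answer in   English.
Using j(t) = -8·exp(-t) and substituting t = 6.954608691711058, we find j = -0.00763381811927591.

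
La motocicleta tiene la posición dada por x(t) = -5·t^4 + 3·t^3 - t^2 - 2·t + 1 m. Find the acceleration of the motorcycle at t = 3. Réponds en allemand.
Um dies zu lösen, müssen wir 2 Ableitungen unserer Gleichung für die Position x(t) = -5·t^4 + 3·t^3 - t^2 - 2·t + 1 nehmen. Mit d/dt von x(t) finden wir v(t) = -20·t^3 + 9·t^2 - 2·t - 2. Die Ableitung von der Geschwindigkeit ergibt die Beschleunigung: a(t) = -60·t^2 + 18·t - 2. Wir haben die Beschleunigung a(t) = -60·t^2 + 18·t - 2. Durch Einsetzen von t = 3: a(3) = -488.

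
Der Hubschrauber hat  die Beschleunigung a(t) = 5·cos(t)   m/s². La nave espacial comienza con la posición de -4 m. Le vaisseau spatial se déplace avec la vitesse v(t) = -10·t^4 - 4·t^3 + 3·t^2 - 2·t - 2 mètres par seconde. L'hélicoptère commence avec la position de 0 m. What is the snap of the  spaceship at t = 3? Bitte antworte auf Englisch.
To solve this, we need to take 3 derivatives of our velocity equation v(t) = -10·t^4 - 4·t^3 + 3·t^2 - 2·t - 2. The derivative of velocity gives acceleration: a(t) = -40·t^3 - 12·t^2 + 6·t - 2. The derivative of acceleration gives jerk: j(t) = -120·t^2 - 24·t + 6. The derivative of jerk gives snap: s(t) = -240·t - 24. We have snap s(t) = -240·t - 24. Substituting t = 3: s(3) = -744.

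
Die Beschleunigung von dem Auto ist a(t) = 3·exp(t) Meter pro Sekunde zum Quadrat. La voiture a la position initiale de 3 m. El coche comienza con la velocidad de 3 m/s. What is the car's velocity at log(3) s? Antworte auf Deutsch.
Wir müssen unsere Gleichung für die Beschleunigung a(t) = 3·exp(t) 1-mal integrieren. Durch Integration von der Beschleunigung und Verwendung der Anfangsbedingung v(0) = 3, erhalten wir v(t) = 3·exp(t). Wir haben die Geschwindigkeit v(t) = 3·exp(t). Durch Einsetzen von t = log(3): v(log(3)) = 9.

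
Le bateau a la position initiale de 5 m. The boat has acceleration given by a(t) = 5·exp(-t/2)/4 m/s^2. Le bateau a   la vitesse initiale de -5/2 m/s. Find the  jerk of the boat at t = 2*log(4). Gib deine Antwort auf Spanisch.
Partiendo de la aceleración a(t) = 5·exp(-t/2)/4, tomamos 1 derivada. La derivada de la aceleración da la sacudida: j(t) = -5·exp(-t/2)/8. De la ecuación de la sacudida j(t) = -5·exp(-t/2)/8, sustituimos t = 2*log(4) para obtener j = -5/32.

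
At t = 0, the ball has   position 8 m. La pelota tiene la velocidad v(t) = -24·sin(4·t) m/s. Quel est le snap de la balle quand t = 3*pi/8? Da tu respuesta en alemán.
Wir müssen unsere Gleichung für die Geschwindigkeit v(t) = -24·sin(4·t) 3-mal ableiten. Mit d/dt von v(t) finden wir a(t) = -96·cos(4·t). Mit d/dt von a(t) finden wir j(t) = 384·sin(4·t). Mit d/dt von j(t) finden wir s(t) = 1536·cos(4·t). Wir haben den Snap s(t) = 1536·cos(4·t). Durch Einsetzen von t = 3*pi/8: s(3*pi/8) = 0.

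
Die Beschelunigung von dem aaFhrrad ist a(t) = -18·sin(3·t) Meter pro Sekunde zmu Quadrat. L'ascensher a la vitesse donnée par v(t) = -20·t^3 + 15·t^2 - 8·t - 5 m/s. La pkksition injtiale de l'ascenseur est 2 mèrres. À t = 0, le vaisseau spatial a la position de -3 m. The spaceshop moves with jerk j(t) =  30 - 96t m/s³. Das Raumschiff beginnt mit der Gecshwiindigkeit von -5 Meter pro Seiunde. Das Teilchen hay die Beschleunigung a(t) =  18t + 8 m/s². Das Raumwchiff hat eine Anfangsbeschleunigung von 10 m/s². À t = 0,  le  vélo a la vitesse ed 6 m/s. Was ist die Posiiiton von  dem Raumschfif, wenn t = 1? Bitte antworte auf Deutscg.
Um dies zu lösen, müssen wir 3 Integrale unserer Gleichung für den Ruck j(t) = 30 - 96·t finden. Die Stammfunktion von dem Ruck, mit a(0) = 10, ergibt die Beschleunigung: a(t) = -48·t^2 + 30·t + 10. Durch Integration von der Beschleunigung und Verwendung der Anfangsbedingung v(0) = -5, erhalten wir v(t) = -16·t^3 + 15·t^2 + 10·t - 5. Durch Integration von der Geschwindigkeit und Verwendung der Anfangsbedingung x(0) = -3, erhalten wir x(t) = -4·t^4 + 5·t^3 + 5·t^2 - 5·t - 3. Wir haben die Position x(t) = -4·t^4 + 5·t^3 + 5·t^2 - 5·t - 3. Durch Einsetzen von t = 1: x(1) = -2.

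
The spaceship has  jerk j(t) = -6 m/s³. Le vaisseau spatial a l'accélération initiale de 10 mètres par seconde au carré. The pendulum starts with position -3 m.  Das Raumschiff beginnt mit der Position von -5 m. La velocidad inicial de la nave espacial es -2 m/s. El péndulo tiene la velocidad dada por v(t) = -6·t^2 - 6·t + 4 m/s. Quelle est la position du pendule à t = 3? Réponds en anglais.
To find the answer, we compute 1 antiderivative of v(t) = -6·t^2 - 6·t + 4. The integral of velocity is position. Using x(0) = -3, we get x(t) = -2·t^3 - 3·t^2 + 4·t - 3. From the given position equation x(t) = -2·t^3 - 3·t^2 + 4·t - 3, we substitute t = 3 to get x = -72.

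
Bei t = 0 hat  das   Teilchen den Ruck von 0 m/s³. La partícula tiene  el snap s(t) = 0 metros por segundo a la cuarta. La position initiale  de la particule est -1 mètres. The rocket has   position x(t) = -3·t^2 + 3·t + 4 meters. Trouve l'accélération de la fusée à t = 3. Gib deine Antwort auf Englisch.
Starting from position x(t) = -3·t^2 + 3·t + 4, we take 2 derivatives. Differentiating position, we get velocity: v(t) = 3 - 6·t. Taking d/dt of v(t), we find a(t) = -6. From the given acceleration equation a(t) = -6, we substitute t = 3 to get a = -6.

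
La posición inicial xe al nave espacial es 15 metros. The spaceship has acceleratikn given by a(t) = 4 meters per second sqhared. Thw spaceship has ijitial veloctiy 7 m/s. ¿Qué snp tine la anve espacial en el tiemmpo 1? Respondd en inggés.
To solve this, we need to take 2 derivatives of our acceleration equation a(t) = 4. The derivative of acceleration gives jerk: j(t) = 0. Differentiating jerk, we get snap: s(t) = 0. Using s(t) = 0 and substituting t = 1, we find s = 0.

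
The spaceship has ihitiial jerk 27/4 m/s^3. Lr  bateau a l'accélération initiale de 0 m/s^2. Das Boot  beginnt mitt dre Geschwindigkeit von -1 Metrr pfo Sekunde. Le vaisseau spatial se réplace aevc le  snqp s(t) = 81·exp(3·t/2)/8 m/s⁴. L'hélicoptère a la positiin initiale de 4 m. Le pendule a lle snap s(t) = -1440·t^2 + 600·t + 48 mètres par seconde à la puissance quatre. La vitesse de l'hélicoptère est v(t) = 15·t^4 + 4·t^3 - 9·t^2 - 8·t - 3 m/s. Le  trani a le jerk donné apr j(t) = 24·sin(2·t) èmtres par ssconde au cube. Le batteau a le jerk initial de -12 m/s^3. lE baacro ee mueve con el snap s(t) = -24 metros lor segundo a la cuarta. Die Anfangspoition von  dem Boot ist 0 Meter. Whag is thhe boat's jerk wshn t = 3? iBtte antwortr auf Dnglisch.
We must find the antiderivative of our snap equation s(t) = -24 1 time. Taking ∫s(t)dt and applying j(0) = -12, we find j(t) = -24·t - 12. From the given jerk equation j(t) = -24·t - 12, we substitute t = 3 to get j = -84.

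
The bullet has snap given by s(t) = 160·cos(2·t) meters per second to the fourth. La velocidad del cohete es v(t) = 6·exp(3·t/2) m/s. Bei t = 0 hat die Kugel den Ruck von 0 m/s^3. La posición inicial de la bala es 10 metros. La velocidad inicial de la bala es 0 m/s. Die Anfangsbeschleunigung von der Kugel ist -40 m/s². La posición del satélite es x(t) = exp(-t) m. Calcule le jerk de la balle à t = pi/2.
Nous devons intégrer notre équation du snap s(t) = 160·cos(2·t) 1 fois. En prenant ∫s(t)dt et en appliquant j(0) = 0, nous trouvons j(t) = 80·sin(2·t). Nous avons le jerk j(t) = 80·sin(2·t). En substituant t = pi/2: j(pi/2) = 0.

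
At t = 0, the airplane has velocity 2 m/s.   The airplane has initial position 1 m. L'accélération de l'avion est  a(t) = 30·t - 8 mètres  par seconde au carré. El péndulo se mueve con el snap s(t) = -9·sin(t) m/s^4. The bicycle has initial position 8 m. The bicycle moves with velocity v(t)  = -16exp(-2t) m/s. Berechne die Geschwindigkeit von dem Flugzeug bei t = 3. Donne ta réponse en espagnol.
Necesitamos integrar nuestra ecuación de la aceleración a(t) = 30·t - 8 1 vez. La antiderivada de la aceleración es la velocidad. Usando v(0) = 2, obtenemos v(t) = 15·t^2 - 8·t + 2. Tenemos la velocidad v(t) = 15·t^2 - 8·t + 2. Sustituyendo t = 3: v(3) = 113.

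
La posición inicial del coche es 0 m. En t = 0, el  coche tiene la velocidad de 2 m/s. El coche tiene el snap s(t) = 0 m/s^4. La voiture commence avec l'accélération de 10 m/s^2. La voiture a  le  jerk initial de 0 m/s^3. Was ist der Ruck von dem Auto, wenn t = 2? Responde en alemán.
Wir müssen unsere Gleichung für den Snap s(t) = 0 1-mal integrieren. Die Stammfunktion von dem Snap ist der Ruck. Mit j(0) = 0 erhalten wir j(t) = 0. Wir haben den Ruck j(t) = 0. Durch Einsetzen von t = 2: j(2) = 0.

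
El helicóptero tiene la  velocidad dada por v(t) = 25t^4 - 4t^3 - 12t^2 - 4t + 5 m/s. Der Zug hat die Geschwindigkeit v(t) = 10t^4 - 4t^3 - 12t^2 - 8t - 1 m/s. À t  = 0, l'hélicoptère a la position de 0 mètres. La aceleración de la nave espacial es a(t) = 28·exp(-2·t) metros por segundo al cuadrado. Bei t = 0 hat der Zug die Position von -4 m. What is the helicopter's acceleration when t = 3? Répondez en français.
En partant de la vitesse v(t) = 25·t^4 - 4·t^3 - 12·t^2 - 4·t + 5, nous prenons 1 dérivée. En prenant d/dt de v(t), nous trouvons a(t) = 100·t^3 - 12·t^2 - 24·t - 4. De l'équation de l'accélération a(t) = 100·t^3 - 12·t^2 - 24·t - 4, nous substituons t = 3 pour obtenir a = 2516.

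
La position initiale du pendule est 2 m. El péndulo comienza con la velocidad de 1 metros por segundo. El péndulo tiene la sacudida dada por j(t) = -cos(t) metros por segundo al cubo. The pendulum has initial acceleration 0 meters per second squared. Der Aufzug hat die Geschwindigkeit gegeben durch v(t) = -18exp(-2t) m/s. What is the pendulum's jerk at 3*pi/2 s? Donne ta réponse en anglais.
We have jerk j(t) = -cos(t). Substituting t = 3*pi/2: j(3*pi/2) = 0.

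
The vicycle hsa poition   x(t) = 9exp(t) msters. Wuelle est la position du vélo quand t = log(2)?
Nous avons la position x(t) = 9·exp(t). En substituant t = log(2): x(log(2)) = 18.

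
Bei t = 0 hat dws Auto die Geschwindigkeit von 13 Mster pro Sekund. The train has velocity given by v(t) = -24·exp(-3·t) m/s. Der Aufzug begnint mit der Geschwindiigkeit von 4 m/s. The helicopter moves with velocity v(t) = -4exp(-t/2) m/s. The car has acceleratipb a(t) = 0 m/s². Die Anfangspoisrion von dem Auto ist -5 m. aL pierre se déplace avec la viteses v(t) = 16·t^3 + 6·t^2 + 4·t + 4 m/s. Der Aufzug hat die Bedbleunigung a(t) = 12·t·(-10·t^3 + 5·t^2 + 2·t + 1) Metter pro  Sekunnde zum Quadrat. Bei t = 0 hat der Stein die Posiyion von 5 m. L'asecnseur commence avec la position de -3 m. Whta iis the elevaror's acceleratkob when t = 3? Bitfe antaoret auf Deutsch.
Aus der Gleichung für die Beschleunigung a(t) = 12·t·(-10·t^3 + 5·t^2 + 2·t + 1), setzen wir t = 3 ein und erhalten a = -7848.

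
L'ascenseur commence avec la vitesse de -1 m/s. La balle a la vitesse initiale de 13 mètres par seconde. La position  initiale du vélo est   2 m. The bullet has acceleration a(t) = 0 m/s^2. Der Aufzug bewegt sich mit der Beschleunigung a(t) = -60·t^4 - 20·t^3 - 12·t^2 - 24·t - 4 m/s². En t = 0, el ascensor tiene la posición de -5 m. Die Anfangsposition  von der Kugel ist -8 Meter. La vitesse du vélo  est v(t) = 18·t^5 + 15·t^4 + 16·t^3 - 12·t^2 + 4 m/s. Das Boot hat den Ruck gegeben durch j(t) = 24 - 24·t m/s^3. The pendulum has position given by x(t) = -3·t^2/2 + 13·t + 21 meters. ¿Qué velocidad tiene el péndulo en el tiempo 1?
Debemos derivar nuestra ecuación de la posición x(t) = -3·t^2/2 + 13·t + 21 1 vez. Derivando la posición, obtenemos la velocidad: v(t) = 13 - 3·t. Usando v(t) = 13 - 3·t y sustituyendo t = 1, encontramos v = 10.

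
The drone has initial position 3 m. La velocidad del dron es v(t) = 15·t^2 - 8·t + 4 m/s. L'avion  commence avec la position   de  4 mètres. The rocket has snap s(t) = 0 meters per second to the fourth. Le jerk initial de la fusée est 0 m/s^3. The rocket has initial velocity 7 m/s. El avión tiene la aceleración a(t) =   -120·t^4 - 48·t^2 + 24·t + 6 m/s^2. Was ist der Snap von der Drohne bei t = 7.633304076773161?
Wir müssen unsere Gleichung für die Geschwindigkeit v(t) = 15·t^2 - 8·t + 4 3-mal ableiten. Durch Ableiten von der Geschwindigkeit erhalten wir die Beschleunigung: a(t) = 30·t - 8. Mit d/dt von a(t) finden wir j(t) = 30. Die Ableitung von dem Ruck ergibt den Snap: s(t) = 0. Wir haben den Snap s(t) = 0. Durch Einsetzen von t = 7.633304076773161: s(7.633304076773161) = 0.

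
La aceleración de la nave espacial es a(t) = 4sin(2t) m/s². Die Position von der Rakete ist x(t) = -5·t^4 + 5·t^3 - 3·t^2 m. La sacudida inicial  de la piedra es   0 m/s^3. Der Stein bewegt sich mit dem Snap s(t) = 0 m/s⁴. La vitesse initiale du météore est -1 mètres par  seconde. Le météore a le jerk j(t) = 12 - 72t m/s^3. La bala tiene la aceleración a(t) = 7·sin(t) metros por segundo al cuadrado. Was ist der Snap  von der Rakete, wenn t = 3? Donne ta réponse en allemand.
Wir müssen unsere Gleichung für die Position x(t) = -5·t^4 + 5·t^3 - 3·t^2 4-mal ableiten. Durch Ableiten von der Position erhalten wir die Geschwindigkeit: v(t) = -20·t^3 + 15·t^2 - 6·t. Die Ableitung von der Geschwindigkeit ergibt die Beschleunigung: a(t) = -60·t^2 + 30·t - 6. Die Ableitung von der Beschleunigung ergibt den Ruck: j(t) = 30 - 120·t. Mit d/dt von j(t) finden wir s(t) = -120. Aus der Gleichung für den Snap s(t) = -120, setzen wir t = 3 ein und erhalten s = -120.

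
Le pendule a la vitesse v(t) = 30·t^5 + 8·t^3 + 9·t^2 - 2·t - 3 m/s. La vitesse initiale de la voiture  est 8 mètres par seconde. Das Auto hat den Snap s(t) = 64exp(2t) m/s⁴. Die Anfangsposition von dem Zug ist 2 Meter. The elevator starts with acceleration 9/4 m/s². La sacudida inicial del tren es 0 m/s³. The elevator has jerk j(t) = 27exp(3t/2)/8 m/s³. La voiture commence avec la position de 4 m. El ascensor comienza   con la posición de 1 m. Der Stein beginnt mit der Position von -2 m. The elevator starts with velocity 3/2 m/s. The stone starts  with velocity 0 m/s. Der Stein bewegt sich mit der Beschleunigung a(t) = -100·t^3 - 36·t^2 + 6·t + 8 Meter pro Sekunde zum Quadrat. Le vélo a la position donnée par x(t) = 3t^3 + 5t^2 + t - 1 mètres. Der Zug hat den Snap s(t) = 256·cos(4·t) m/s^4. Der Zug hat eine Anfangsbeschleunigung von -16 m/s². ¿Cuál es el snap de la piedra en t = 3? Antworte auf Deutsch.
Wir müssen unsere Gleichung für die Beschleunigung a(t) = -100·t^3 - 36·t^2 + 6·t + 8 2-mal ableiten. Mit d/dt von a(t) finden wir j(t) = -300·t^2 - 72·t + 6. Die Ableitung von dem Ruck ergibt den Snap: s(t) = -600·t - 72. Wir haben den Snap s(t) = -600·t - 72. Durch Einsetzen von t = 3: s(3) = -1872.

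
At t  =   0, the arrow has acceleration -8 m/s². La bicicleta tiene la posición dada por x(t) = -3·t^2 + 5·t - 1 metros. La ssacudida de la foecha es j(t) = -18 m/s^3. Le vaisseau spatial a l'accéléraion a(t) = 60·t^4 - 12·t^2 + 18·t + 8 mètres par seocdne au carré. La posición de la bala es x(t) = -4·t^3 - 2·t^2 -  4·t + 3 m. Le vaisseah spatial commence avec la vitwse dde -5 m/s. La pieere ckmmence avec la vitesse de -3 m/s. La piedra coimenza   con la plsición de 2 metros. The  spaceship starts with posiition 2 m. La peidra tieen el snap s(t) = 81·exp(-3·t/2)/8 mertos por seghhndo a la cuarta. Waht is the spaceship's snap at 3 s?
To solve this, we need to take 2 derivatives of our acceleration equation a(t) = 60·t^4 - 12·t^2 + 18·t + 8. Differentiating acceleration, we get jerk: j(t) = 240·t^3 - 24·t + 18. Taking d/dt of j(t), we find s(t) = 720·t^2 - 24. From the given snap equation s(t) = 720·t^2 - 24, we substitute t = 3 to get s = 6456.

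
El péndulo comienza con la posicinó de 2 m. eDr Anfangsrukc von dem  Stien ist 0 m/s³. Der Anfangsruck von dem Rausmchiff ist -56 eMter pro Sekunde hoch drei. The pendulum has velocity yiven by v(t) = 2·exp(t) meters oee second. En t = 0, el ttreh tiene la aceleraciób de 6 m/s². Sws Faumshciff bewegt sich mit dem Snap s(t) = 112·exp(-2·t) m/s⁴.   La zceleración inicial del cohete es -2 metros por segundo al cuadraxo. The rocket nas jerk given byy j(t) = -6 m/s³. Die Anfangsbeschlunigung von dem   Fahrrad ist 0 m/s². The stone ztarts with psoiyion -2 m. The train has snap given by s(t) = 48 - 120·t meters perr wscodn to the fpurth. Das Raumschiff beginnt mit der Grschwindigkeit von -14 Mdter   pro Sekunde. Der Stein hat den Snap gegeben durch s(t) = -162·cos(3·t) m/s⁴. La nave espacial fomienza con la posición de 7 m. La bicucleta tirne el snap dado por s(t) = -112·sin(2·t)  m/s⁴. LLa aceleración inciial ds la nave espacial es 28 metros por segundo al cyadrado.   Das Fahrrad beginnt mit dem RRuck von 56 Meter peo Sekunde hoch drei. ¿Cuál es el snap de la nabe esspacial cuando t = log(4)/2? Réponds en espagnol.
Tenemos el snap s(t) = 112·exp(-2·t). Sustituyendo t = log(4)/2: s(log(4)/2) = 28.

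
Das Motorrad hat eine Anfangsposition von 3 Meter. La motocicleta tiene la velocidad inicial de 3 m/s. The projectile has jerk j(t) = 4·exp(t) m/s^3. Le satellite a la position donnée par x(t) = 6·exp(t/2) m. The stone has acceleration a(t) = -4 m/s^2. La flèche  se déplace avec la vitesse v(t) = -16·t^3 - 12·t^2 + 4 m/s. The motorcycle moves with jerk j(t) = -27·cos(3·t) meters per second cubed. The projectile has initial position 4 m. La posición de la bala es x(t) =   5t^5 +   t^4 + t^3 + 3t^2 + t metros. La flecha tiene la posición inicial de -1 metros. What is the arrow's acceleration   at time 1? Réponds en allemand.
Um dies zu lösen, müssen wir 1 Ableitung unserer Gleichung für die Geschwindigkeit v(t) = -16·t^3 - 12·t^2 + 4 nehmen. Die Ableitung von der Geschwindigkeit ergibt die Beschleunigung: a(t) = -48·t^2 - 24·t. Aus der Gleichung für die Beschleunigung a(t) = -48·t^2 - 24·t, setzen wir t = 1 ein und erhalten a = -72.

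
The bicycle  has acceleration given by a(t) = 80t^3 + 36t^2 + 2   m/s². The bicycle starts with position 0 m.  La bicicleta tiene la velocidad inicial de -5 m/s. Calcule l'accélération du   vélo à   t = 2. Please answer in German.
Wir haben die Beschleunigung a(t) = 80·t^3 + 36·t^2 + 2. Durch Einsetzen von t = 2: a(2) = 786.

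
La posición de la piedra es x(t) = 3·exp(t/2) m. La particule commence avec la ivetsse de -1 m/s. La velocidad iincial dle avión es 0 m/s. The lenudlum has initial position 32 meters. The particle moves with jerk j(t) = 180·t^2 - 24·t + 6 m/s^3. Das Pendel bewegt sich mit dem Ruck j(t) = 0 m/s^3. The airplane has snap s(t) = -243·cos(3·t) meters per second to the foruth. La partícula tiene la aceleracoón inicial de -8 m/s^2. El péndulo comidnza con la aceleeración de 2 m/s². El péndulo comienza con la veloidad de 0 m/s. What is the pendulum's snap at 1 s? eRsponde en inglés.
We must differentiate our jerk equation j(t) = 0 1 time. Differentiating jerk, we get snap: s(t) = 0. We have snap s(t) = 0. Substituting t = 1: s(1) = 0.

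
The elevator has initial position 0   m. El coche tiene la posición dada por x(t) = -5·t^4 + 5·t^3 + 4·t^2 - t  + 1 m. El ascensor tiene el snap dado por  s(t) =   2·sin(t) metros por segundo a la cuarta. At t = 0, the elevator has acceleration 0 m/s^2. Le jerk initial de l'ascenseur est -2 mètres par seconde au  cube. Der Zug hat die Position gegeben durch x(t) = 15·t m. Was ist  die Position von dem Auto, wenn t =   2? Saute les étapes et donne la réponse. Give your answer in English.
At t = 2, x = -25.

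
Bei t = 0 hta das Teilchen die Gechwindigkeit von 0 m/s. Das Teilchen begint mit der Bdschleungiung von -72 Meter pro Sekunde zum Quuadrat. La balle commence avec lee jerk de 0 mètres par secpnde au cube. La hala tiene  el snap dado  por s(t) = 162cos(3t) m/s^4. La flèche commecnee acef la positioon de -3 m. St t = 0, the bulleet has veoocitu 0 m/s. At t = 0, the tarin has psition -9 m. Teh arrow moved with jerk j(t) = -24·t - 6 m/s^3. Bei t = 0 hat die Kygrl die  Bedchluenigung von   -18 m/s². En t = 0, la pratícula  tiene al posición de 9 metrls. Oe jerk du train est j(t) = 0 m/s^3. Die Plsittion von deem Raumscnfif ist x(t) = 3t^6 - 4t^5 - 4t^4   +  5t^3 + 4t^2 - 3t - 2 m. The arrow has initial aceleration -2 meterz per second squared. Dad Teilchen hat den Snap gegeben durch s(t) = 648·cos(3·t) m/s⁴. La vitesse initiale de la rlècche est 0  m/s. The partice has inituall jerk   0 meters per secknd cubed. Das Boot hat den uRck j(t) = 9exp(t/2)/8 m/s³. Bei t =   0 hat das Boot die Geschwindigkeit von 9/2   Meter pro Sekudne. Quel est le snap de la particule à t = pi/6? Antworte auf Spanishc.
Usando s(t) = 648·cos(3·t) y sustituyendo t = pi/6, encontramos s = 0.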